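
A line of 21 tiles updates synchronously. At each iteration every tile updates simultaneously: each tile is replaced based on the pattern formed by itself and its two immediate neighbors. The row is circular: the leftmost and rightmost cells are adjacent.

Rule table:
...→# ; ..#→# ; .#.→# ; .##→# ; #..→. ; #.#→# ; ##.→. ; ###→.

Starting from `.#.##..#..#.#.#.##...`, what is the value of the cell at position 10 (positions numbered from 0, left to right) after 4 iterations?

#

####..##.########..##
.....##.##........##.
######.##..########..
#.....##..##........#
position 10 holds #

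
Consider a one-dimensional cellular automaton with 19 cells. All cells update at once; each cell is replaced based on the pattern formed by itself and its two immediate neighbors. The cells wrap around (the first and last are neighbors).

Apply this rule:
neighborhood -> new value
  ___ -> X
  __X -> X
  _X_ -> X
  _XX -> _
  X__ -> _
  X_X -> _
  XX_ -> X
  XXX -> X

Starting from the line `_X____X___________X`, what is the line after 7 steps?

_X_XXXX_XXXXXXXXXXX
_X__XXX__XXXXXXXXXX
_X_X_XX_X_XXXXXXXXX
_X_X__X_X__XXXXXXXX
_X_X_XX_X_X_XXXXXXX
_X_X__X_X_X__XXXXXX
_X_X_XX_X_X_X_XXXXX

_X_X_XX_X_X_X_XXXXX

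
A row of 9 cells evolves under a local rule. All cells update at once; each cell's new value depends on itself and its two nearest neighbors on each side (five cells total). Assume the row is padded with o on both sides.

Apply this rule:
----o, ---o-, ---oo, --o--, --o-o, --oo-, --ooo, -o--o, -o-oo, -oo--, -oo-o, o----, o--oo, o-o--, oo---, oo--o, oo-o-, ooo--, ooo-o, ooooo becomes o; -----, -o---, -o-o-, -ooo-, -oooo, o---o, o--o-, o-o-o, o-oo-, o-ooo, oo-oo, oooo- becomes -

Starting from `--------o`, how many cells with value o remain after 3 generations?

generation 1: oo----ooo
generation 2: -oooooo-o
generation 3: ---oo-o--
count of o: 3

3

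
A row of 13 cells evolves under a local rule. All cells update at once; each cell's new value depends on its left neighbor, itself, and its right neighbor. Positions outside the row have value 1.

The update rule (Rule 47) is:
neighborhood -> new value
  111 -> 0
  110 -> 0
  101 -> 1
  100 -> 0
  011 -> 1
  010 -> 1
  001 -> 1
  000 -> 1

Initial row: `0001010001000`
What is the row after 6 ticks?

tick 1: 0111110111011
tick 2: 1100001100110
tick 3: 0001111001101
tick 4: 0111000011011
tick 5: 1100011110110
tick 6: 0001110001101

0001110001101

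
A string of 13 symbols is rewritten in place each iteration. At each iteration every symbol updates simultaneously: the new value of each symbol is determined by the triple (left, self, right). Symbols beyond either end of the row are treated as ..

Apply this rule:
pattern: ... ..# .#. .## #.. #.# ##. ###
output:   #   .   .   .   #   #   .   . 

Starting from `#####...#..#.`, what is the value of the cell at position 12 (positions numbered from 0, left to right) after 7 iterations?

iteration 1: .....##..#..#
iteration 2: ####...#..#..
iteration 3: ....##..#..##
iteration 4: ###...#..#...
iteration 5: ...##..#..###
iteration 6: ##...#..#....
iteration 7: ..##..#..####
position 12 holds #

#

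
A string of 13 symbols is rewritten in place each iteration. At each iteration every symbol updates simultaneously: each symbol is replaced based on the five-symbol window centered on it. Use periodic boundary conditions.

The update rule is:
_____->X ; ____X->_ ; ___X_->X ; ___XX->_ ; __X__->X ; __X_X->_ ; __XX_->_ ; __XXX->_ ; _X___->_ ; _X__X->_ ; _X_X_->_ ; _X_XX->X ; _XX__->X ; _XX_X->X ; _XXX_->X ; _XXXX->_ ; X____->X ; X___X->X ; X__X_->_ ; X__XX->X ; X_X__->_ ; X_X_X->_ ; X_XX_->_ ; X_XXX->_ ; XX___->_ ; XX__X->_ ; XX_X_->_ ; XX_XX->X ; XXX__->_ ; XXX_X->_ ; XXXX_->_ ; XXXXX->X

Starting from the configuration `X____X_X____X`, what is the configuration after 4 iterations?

X_X_____X_X__

X_X_X____X___
______X_XX_XX
_XXX_X_X_XX_X
X_X_____X_X__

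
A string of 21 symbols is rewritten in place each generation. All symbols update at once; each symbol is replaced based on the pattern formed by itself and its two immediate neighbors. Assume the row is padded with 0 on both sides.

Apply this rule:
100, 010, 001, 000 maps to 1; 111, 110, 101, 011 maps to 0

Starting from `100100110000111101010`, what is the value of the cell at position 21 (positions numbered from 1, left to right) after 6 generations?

111111001111000001011
000000110000111111000
111111001111000000111
000000110000111111000  (repeats generation 2; period 2)
generation 6: 000000110000111111000
position 21 holds 0

0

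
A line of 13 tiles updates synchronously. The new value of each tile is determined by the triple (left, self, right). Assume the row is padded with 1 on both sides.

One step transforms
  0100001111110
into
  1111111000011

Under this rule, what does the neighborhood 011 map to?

1

At position 6 the neighborhood is 011; the next row has 1 there.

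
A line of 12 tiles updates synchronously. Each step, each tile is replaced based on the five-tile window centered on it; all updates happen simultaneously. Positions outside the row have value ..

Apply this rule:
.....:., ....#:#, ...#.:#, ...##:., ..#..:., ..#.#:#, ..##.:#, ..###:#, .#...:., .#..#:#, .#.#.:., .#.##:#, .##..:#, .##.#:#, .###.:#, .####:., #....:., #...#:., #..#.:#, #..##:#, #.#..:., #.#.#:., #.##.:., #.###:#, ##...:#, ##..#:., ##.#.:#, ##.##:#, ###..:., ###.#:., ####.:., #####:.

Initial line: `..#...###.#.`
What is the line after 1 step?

##....##.#..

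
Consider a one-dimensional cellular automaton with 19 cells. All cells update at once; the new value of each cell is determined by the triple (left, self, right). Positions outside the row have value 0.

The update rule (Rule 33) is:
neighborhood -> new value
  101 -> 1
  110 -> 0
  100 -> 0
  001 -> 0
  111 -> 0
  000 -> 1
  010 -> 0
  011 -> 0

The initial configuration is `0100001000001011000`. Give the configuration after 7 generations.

0001100011111100011

generation 1: 0001100011100100011
generation 2: 1100001000000001000
generation 3: 0001100011111100011
generation 4: 1100001000000001000  (repeats generation 2; period 2)
generation 7: 0001100011111100011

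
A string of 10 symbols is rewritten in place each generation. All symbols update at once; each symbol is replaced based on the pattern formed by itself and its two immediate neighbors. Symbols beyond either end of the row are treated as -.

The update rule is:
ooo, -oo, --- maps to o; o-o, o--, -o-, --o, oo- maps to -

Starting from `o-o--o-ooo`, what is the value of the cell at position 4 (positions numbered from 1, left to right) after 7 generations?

-

-------oo-
oooooo-o--
ooooo----o
oooo--oo--
ooo---o--o
oo--o-----
o-----oooo
position 4 holds -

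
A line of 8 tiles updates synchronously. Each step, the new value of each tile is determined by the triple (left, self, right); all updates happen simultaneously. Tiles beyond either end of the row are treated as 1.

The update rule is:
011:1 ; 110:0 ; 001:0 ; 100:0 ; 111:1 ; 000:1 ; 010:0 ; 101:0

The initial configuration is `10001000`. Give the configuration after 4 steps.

step 1: 00100010
step 2: 00001000
step 3: 01100010
step 4: 01001000

01001000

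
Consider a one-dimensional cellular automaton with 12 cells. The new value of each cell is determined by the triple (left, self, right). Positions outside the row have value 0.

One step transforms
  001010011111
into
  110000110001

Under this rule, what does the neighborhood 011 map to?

At position 7 the neighborhood is 011; the next row has 1 there.

1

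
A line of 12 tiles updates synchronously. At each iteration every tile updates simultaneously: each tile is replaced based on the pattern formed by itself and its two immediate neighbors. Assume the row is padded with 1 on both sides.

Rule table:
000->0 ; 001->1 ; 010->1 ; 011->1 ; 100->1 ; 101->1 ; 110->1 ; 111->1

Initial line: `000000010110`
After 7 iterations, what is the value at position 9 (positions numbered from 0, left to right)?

100000111111
110001111111
111011111111
111111111111
111111111111  (fixed point — unchanged through iteration 7)
position 9 holds 1

1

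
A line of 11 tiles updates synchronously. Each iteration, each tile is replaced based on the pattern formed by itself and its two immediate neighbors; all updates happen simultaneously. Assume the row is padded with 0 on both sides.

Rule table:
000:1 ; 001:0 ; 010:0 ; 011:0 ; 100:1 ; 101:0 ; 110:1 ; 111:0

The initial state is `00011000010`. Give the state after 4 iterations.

iteration 1: 11001111001
iteration 2: 01100001100
iteration 3: 00111100111
iteration 4: 10000110001

10000110001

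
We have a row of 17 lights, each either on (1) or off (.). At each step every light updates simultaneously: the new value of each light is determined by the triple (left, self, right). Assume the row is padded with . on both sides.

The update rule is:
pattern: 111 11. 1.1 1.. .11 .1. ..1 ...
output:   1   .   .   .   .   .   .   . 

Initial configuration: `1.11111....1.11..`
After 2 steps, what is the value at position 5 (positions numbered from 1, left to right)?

...111...........
....1............
position 5 holds 1

1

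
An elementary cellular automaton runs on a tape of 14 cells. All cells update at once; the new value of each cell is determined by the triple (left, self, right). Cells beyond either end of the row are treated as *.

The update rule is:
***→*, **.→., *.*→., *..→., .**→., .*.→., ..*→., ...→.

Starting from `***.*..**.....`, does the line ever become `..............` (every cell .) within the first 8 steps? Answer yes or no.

yes

**............
*.............
..............
all cells are . at step 3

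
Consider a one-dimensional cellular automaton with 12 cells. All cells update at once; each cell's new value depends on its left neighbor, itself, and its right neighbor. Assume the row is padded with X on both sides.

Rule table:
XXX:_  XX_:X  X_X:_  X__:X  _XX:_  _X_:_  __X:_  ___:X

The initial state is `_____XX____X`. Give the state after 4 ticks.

_XX____XX___

tick 1: XXXX__XXXX__
tick 2: ___XX____XX_
tick 3: XX__XXXX__X_
tick 4: _XX____XX___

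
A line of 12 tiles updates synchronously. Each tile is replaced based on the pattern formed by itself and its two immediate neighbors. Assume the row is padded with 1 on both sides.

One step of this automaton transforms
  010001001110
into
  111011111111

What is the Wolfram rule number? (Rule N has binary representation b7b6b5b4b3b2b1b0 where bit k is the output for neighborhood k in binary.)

position 9: 111 → 1  (bit 7 = 1)
position 10: 110 → 1  (bit 6 = 1)
position 0: 101 → 1  (bit 5 = 1)
position 2: 100 → 1  (bit 4 = 1)
position 8: 011 → 1  (bit 3 = 1)
position 1: 010 → 1  (bit 2 = 1)
position 4: 001 → 1  (bit 1 = 1)
position 3: 000 → 0  (bit 0 = 0)
bits b7..b0 = 11111110 = 254

254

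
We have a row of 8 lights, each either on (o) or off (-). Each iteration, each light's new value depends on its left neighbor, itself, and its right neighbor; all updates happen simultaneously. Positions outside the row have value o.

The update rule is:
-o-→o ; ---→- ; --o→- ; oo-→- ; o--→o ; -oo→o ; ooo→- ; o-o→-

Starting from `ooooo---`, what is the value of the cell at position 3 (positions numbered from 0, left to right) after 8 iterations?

o

-----o--
o----oo-
-o---o--
-oo--oo-
-o-o-o--
-o-o-oo-
-o-o-o--  (repeats iteration 5; period 2)
iteration 8: -o-o-oo-
position 3 holds o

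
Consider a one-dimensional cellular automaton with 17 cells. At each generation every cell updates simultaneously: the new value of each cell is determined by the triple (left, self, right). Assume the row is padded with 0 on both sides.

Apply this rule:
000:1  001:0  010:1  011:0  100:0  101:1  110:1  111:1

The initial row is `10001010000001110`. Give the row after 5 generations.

10101110111100110
11110111011100010
01111011101101010
00111101110111110
10011110111011110

10011110111011110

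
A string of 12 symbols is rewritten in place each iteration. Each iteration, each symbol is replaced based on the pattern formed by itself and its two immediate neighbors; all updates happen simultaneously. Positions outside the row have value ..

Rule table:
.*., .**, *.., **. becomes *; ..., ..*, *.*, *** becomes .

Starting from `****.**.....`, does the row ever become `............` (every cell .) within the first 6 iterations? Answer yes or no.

*..*.***....
**.*.*.**...
**.*.*.***..
**.*.*.*.**.
**.*.*.*.***
**.*.*.*.*.*
iteration 6 is **.*.*.*.*.*, still not uniform .

no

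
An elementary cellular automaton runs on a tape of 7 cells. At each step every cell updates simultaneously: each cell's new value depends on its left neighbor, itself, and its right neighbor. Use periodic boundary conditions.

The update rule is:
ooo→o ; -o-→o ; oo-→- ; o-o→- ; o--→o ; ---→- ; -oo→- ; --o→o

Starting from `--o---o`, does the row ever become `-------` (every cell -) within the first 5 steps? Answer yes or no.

oooo-oo
ooo---o
oo-o-o-
---o-o-
--oo-oo
step 5 is --oo-oo, still not uniform -

no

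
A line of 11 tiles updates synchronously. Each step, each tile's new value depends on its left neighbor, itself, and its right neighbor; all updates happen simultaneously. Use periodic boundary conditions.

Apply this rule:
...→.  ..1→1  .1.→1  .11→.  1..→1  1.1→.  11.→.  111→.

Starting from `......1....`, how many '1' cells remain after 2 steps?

step 1: .....111...
step 2: ....1...1..
count of 1: 2

2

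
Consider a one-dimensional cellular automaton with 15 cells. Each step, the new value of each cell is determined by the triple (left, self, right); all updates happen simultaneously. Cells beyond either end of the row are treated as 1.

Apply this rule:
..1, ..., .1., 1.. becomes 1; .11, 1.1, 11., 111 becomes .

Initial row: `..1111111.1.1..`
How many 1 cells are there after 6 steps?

11........1.111
..111111111....
11.........1111
..111111111....  (repeats step 2; period 2)
step 6: ..111111111....
count of 1: 9

9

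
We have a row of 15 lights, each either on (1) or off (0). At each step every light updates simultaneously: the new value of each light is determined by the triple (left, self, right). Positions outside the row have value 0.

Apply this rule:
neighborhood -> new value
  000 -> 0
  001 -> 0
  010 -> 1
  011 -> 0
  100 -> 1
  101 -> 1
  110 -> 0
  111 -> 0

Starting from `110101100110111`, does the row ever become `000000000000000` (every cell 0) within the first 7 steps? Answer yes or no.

001110010001000
000001011001100
000001100100010
000000010110011
000000011001000
000000000101100
000000000110010
step 7 is 000000000110010, still not uniform 0

no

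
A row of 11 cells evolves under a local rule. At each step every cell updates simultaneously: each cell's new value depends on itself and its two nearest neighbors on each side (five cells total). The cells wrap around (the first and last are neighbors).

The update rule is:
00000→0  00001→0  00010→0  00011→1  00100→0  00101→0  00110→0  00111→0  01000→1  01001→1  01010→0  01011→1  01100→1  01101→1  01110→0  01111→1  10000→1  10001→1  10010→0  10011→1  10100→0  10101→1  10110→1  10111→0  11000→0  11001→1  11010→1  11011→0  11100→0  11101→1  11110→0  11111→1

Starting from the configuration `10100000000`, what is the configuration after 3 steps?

00011000000
00101010000
00001001100

00001001100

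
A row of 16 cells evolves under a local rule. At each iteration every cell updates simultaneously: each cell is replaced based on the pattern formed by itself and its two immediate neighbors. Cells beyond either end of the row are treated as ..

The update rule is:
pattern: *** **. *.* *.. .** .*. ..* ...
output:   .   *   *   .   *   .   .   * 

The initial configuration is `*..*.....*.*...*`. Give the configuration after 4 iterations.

...***...*...*.*

.....***..*..*..
****.*.*.......*
*..**.*..*****..
...***...*...*.*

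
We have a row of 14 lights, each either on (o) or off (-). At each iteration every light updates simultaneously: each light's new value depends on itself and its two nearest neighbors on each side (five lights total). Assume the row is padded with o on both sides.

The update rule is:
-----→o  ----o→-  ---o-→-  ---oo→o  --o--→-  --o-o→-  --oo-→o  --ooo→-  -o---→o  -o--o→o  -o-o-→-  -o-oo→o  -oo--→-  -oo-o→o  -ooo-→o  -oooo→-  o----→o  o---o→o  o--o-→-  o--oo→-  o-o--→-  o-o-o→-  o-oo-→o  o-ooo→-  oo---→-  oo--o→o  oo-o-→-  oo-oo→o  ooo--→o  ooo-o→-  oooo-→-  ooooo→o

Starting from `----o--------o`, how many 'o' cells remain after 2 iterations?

-o---oooooo-o-
--ooo--oo----o
count of o: 6

6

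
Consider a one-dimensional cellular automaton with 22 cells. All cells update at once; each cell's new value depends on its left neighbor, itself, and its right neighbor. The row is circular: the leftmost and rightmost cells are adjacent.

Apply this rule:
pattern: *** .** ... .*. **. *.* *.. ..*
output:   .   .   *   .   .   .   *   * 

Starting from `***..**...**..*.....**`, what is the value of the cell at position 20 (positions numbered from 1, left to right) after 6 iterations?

.

...**..***..**.*****..
***..**...**........**
...**..***..********..
***..**...**........**  (repeats iteration 2; period 2)
iteration 6: ***..**...**........**
position 20 holds .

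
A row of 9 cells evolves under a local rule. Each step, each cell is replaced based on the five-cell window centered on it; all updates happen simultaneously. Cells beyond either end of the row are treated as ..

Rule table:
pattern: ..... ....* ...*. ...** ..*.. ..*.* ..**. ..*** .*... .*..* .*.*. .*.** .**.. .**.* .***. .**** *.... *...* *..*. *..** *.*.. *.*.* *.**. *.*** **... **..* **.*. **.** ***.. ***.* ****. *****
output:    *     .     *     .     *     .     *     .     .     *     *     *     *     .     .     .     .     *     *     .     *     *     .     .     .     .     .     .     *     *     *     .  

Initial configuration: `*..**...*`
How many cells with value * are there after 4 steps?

**.**.***
*.......*
*..***.**
**...*..*
count of *: 4

4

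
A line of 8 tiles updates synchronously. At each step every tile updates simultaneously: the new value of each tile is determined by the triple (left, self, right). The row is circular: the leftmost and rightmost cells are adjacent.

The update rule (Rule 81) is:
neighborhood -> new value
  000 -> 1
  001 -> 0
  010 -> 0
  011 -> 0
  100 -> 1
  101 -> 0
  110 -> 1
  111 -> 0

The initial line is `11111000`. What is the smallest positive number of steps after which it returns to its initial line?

step 1: 00001110
step 2: 11100011
step 3: 00111000
step 4: 10001111
step 5: 11100000
step 6: 00111110
step 7: 10000011
step 8: 11111000

8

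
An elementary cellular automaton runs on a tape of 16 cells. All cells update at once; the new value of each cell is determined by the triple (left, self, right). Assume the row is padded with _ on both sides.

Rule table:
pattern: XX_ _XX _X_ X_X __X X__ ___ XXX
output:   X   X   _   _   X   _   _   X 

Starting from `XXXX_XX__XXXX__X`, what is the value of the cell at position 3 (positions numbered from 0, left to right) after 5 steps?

XXXX_XX_XXXXX_X_
XXXX_XX_XXXXX___
XXXX_XX_XXXXX___  (fixed point — unchanged through step 5)
position 3 holds X

X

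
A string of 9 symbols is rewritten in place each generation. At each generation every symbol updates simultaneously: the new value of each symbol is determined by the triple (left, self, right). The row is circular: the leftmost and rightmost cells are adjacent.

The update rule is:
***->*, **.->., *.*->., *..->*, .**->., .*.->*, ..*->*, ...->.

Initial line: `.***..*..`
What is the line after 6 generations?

*.*.****.
*.*..**..
*.***..**
...*.**.*
*.**....*
....*..*.

....*..*.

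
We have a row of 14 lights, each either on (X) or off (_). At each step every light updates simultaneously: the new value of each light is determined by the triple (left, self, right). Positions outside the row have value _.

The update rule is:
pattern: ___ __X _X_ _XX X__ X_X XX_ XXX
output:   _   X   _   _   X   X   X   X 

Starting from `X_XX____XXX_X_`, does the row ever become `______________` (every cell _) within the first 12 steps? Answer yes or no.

no

_X_XX__X_XXX_X
X_X_XXX_X_XXX_
_X_X_XXX_X_XXX
X_X_X_XXX_X_XX
_X_X_X_XXX_X_X
X_X_X_X_XXX_X_
_X_X_X_X_XXX_X
X_X_X_X_X_XXX_
_X_X_X_X_X_XXX
X_X_X_X_X_X_XX
_X_X_X_X_X_X_X
X_X_X_X_X_X_X_
step 12 is X_X_X_X_X_X_X_, still not uniform _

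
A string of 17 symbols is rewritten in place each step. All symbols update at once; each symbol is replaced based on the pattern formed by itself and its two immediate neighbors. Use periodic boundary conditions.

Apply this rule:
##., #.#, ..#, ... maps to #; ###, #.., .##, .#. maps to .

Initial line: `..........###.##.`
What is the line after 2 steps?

##########..##.#.
.........#.#.##.#

.........#.#.##.#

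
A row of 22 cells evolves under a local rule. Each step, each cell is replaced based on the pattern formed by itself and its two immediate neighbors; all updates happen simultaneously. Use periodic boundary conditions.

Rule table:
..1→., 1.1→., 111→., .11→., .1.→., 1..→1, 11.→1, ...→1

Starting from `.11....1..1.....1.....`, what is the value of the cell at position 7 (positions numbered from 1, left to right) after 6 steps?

..1111..1..1111..11111
1....11..1....11.....1
1111..11..111..11111..
...11..11...11.....11.
11..11..111..11111..11
.11..11...11.....11...
position 7 holds 1

1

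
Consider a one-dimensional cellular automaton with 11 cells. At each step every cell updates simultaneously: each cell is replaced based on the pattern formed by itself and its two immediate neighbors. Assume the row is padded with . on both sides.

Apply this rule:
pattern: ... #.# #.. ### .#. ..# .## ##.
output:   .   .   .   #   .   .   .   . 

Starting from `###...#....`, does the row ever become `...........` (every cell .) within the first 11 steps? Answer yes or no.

yes

.#.........
...........
all cells are . at step 2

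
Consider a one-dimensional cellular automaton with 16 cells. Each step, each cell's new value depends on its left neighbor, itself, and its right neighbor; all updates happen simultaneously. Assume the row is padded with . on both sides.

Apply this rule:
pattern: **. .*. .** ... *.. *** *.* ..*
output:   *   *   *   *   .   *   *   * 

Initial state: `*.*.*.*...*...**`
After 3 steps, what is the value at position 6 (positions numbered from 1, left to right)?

*******.***.****
****************
****************
position 6 holds *

*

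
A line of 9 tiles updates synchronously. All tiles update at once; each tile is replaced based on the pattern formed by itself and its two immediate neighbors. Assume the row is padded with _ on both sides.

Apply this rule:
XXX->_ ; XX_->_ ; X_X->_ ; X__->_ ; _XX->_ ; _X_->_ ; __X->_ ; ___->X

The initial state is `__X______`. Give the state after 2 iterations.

iteration 1: X___XXXXX
iteration 2: __X______

__X______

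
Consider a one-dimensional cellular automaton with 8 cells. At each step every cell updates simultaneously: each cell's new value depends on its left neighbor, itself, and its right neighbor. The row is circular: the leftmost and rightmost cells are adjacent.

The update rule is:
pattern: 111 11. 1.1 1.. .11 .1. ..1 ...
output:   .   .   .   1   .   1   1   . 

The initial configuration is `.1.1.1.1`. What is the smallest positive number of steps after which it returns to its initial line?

step 1: .1.1.1.1

1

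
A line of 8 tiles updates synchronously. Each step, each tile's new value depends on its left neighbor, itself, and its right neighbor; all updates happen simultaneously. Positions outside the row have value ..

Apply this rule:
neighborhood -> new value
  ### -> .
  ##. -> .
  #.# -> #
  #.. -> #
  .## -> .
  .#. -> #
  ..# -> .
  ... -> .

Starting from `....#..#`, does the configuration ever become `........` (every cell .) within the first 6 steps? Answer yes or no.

yes

step 1: ....##.#
step 2: ......##
step 3: ........
all cells are . at step 3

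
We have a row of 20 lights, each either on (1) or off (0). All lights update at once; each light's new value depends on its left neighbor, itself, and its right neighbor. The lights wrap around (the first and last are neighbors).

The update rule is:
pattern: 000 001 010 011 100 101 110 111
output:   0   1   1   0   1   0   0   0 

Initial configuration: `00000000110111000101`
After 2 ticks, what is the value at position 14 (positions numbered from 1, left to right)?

1

tick 1: 10000001000000101101
tick 2: 01000011100001100000
position 14 holds 1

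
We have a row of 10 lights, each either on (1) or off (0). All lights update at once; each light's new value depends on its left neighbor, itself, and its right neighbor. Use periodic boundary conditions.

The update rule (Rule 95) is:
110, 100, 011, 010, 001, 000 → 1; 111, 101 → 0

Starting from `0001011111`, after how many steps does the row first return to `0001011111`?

2

1111010001
0001011111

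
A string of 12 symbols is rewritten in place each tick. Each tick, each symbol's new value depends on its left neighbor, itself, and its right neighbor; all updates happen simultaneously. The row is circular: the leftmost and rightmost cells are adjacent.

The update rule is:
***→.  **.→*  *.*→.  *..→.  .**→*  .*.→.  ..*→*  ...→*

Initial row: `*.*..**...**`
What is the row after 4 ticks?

*.*...******

*...***.***.
..***.*.*.*.
***.*.......
*.*...******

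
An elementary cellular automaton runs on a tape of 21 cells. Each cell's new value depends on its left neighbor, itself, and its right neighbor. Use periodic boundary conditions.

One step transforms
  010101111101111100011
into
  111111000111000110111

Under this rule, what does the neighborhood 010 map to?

At position 1 the neighborhood is 010; the next row has 1 there.

1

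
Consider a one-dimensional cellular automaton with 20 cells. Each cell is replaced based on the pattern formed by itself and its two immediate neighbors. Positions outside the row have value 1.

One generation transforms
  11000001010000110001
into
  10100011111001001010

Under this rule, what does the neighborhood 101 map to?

1

At position 8 the neighborhood is 101; the next row has 1 there.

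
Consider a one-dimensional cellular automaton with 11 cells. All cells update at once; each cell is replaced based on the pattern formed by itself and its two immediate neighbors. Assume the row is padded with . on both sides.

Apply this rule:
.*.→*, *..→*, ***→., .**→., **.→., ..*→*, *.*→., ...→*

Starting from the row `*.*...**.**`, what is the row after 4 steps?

......*****

*.****.....
*.....*****
******.....
......*****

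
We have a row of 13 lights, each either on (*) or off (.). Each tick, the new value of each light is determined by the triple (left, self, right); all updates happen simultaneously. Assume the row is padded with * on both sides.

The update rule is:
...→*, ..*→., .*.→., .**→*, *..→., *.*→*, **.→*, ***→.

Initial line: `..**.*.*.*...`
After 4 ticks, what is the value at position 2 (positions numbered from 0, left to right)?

tick 1: ..***.*.*..*.
tick 2: ..*.**.*....*
tick 3: ...****..**.*
tick 4: .*.*..*..****
position 2 holds .

.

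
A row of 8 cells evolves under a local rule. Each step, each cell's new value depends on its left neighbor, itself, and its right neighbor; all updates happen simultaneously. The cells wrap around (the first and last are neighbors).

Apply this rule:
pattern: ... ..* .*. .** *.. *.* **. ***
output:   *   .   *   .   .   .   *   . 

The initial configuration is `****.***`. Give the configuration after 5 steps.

step 1: ...*....
step 2: **.*.***
step 3: .*.*....
step 4: .*.*.***
step 5: .*.*...*

.*.*...*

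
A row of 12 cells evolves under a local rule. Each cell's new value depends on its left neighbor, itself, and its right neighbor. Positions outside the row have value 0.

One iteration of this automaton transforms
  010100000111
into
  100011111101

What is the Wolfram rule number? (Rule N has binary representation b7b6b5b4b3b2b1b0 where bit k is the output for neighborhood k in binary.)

91

position 10: 111 → 0  (bit 7 = 0)
position 11: 110 → 1  (bit 6 = 1)
position 2: 101 → 0  (bit 5 = 0)
position 4: 100 → 1  (bit 4 = 1)
position 9: 011 → 1  (bit 3 = 1)
position 1: 010 → 0  (bit 2 = 0)
position 0: 001 → 1  (bit 1 = 1)
position 5: 000 → 1  (bit 0 = 1)
bits b7..b0 = 01011011 = 91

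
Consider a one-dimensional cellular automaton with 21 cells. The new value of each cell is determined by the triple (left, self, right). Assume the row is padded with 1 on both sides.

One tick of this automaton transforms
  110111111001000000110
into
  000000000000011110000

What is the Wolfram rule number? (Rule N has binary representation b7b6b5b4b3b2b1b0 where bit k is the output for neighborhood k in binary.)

1

position 0: 111 → 0  (bit 7 = 0)
position 1: 110 → 0  (bit 6 = 0)
position 2: 101 → 0  (bit 5 = 0)
position 9: 100 → 0  (bit 4 = 0)
position 3: 011 → 0  (bit 3 = 0)
position 11: 010 → 0  (bit 2 = 0)
position 10: 001 → 0  (bit 1 = 0)
position 13: 000 → 1  (bit 0 = 1)
bits b7..b0 = 00000001 = 1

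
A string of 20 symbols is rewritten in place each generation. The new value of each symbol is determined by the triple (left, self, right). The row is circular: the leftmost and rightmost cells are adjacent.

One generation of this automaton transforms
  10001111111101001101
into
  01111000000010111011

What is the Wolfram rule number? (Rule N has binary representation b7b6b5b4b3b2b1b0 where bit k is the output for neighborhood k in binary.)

59

position 5: 111 → 0  (bit 7 = 0)
position 0: 110 → 0  (bit 6 = 0)
position 12: 101 → 1  (bit 5 = 1)
position 1: 100 → 1  (bit 4 = 1)
position 4: 011 → 1  (bit 3 = 1)
position 13: 010 → 0  (bit 2 = 0)
position 3: 001 → 1  (bit 1 = 1)
position 2: 000 → 1  (bit 0 = 1)
bits b7..b0 = 00111011 = 59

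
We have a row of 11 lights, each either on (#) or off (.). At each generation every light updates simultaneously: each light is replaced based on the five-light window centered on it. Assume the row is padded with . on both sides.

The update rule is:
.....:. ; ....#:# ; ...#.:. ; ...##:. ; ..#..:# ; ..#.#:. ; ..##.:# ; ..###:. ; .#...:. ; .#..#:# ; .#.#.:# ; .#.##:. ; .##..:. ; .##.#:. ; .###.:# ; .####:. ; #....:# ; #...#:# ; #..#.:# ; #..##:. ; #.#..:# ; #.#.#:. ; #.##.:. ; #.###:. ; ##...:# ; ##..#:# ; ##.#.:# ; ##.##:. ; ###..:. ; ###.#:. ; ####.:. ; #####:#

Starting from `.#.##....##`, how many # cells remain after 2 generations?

generation 1: .....###.#.
generation 2: ...#..#.##.
count of #: 4

4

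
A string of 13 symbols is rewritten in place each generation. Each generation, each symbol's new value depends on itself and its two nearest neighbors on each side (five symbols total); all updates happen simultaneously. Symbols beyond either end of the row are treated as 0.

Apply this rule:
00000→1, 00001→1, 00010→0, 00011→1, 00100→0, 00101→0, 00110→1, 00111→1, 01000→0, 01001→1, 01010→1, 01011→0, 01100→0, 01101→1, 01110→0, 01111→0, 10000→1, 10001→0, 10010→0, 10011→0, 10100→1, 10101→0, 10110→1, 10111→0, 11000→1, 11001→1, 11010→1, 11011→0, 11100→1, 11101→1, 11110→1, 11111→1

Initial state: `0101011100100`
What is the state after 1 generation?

0010000110001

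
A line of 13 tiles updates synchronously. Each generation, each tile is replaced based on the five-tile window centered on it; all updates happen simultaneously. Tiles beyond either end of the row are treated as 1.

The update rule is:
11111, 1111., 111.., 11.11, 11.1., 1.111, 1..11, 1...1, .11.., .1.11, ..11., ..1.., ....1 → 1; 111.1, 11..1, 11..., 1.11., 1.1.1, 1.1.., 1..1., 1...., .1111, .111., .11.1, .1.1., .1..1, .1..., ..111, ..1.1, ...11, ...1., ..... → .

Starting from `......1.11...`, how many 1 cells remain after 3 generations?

1

generation 1: ....1..1.1.1.
generation 2: ..1.1.......1
generation 3: ..........1..
count of 1: 1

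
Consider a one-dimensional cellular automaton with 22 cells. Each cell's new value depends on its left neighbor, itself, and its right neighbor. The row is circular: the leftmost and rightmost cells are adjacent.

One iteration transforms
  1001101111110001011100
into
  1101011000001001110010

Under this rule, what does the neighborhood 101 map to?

1

At position 5 the neighborhood is 101; the next row has 1 there.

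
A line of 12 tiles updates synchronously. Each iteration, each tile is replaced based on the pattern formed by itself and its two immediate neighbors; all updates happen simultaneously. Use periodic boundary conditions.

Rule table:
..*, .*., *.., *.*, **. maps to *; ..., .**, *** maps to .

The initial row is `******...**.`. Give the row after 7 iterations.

.....**.*.**
*...*.****.*
**.***...**.
.**..**.*.**
*.***.****.*
**..**...**.
.***.**.*.**

.***.**.*.**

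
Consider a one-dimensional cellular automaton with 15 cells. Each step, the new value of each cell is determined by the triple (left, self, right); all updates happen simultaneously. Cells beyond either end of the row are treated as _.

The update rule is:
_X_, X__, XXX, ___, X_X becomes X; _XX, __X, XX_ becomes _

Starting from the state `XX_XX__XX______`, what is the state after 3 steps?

XX__X_X_X__XX_X

step 1: __X__X___XXXXXX
step 2: X_XX_XXX__XXXX_
step 3: XX__X_X_X__XX_X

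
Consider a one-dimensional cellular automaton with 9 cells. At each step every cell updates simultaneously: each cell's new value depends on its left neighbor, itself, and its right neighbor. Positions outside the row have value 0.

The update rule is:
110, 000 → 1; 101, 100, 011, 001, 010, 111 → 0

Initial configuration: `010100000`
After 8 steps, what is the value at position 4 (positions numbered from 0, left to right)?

000001111
111100001
000101100
110000101
010110000
000010111
111000001
001011100
position 4 holds 1

1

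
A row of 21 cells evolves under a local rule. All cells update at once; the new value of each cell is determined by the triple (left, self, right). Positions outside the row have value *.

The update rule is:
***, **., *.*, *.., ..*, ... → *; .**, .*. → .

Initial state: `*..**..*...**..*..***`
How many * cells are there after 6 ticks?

17

***.***.***.***.**.**
****.***.***.***.**.*
*****.***.***.***.**.
******.***.***.***.**
*******.***.***.***.*
********.***.***.***.
count of *: 17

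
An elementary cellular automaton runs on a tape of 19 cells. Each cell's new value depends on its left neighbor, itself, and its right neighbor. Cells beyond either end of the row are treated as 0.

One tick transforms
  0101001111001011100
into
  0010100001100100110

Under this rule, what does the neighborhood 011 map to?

At position 6 the neighborhood is 011; the next row has 0 there.

0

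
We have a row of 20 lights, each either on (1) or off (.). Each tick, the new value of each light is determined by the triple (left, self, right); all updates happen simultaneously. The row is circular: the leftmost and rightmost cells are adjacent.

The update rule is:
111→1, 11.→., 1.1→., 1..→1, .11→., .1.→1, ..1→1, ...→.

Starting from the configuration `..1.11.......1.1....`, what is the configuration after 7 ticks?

tick 1: .11...1.....11.11...
tick 2: 1..1.111...1.....1..
tick 3: 1111..1.1.111...1111
tick 4: 111.111.1..1.1.1.111
tick 5: 11...1..1111.1.1..11
tick 6: 1.1.1111.11..1.111.1
tick 7: ..1..11....111..1...

..1..11....111..1...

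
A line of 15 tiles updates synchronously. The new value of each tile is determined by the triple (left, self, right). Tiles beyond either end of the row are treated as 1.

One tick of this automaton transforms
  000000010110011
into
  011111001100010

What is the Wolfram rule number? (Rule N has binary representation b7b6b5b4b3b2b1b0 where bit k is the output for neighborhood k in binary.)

position 14: 111 → 0  (bit 7 = 0)
position 10: 110 → 0  (bit 6 = 0)
position 8: 101 → 1  (bit 5 = 1)
position 0: 100 → 0  (bit 4 = 0)
position 9: 011 → 1  (bit 3 = 1)
position 7: 010 → 0  (bit 2 = 0)
position 6: 001 → 0  (bit 1 = 0)
position 1: 000 → 1  (bit 0 = 1)
bits b7..b0 = 00101001 = 41

41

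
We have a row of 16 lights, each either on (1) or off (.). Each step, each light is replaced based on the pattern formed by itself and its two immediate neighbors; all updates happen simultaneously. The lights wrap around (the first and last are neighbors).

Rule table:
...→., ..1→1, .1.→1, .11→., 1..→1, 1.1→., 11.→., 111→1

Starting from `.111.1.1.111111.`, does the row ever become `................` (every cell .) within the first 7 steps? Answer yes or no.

step 1: 1.1..1.1..1111.1
step 2: ..1111.111.11...
step 3: .1.11...1....1..
step 4: 11...1.111..111.
step 5: ..1.11..1.11.1..
step 6: .11...111....11.
step 7: 1..1.1.1.1..1..1
step 7 is 1..1.1.1.1..1..1, still not uniform .

no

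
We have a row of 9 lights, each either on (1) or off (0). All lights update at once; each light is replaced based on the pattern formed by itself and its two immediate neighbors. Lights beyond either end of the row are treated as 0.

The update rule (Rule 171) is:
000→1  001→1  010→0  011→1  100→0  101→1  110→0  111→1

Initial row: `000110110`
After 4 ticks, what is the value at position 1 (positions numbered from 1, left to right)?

1

111101100
111011001
110110010
101100100
position 1 holds 1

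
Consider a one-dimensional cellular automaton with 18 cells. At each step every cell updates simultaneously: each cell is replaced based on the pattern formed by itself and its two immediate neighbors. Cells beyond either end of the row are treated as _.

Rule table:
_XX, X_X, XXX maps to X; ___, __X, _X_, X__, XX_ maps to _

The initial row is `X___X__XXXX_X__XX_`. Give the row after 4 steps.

_______XXX_X___X__
_______XX_X_______
_______X_X________
________X_________

________X_________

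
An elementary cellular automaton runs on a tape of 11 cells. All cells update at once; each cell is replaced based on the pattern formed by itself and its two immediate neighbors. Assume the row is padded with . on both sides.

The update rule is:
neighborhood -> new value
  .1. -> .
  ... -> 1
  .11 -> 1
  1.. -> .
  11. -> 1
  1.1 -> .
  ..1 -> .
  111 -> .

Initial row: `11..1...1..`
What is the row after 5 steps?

11.11.1...1

11....1...1
11.11...1..
11.11.1...1
11.11...1..  (repeats step 2; period 2)
step 5: 11.11.1...1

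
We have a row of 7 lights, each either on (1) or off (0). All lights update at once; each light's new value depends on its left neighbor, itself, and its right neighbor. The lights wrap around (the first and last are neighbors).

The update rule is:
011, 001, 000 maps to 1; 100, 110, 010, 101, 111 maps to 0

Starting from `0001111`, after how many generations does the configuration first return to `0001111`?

14

generation 1: 0111000
generation 2: 1100011
generation 3: 0001110
generation 4: 1111000
generation 5: 1000011
generation 6: 0011110
generation 7: 1110000
generation 8: 1000111
generation 9: 0011100
generation 10: 1110001
generation 11: 0000111
generation 12: 0111100
generation 13: 1100001
generation 14: 0001111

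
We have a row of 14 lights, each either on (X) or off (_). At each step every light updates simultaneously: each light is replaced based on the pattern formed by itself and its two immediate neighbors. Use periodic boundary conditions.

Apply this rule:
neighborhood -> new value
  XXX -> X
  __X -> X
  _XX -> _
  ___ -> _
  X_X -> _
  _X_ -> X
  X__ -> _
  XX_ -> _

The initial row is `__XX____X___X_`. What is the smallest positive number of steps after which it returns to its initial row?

14

_X_____XX__XX_
XX____X___X___
_____XX__XX__X
____X___X___XX
___XX__XX__X__
__X___X___XX__
_XX__XX__X____
X___X___XX____
X__XX__X_____X
__X___XX____X_
_XX__X_____XX_
X___XX____X___
X__X_____XX__X
__XX____X___X_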